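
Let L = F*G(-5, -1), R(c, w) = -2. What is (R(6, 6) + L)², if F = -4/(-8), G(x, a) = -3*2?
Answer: 25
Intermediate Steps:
G(x, a) = -6
F = ½ (F = -4*(-⅛) = ½ ≈ 0.50000)
L = -3 (L = (½)*(-6) = -3)
(R(6, 6) + L)² = (-2 - 3)² = (-5)² = 25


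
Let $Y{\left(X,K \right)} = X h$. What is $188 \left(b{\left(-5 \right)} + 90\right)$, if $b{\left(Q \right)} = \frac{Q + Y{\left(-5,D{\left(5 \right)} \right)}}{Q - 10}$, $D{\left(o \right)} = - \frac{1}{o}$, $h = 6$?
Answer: $\frac{52076}{3} \approx 17359.0$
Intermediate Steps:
$Y{\left(X,K \right)} = 6 X$ ($Y{\left(X,K \right)} = X 6 = 6 X$)
$b{\left(Q \right)} = \frac{-30 + Q}{-10 + Q}$ ($b{\left(Q \right)} = \frac{Q + 6 \left(-5\right)}{Q - 10} = \frac{Q - 30}{-10 + Q} = \frac{-30 + Q}{-10 + Q}$)
$188 \left(b{\left(-5 \right)} + 90\right) = 188 \left(\frac{-30 - 5}{-10 - 5} + 90\right) = 188 \left(\frac{1}{-15} \left(-35\right) + 90\right) = 188 \left(\left(- \frac{1}{15}\right) \left(-35\right) + 90\right) = 188 \left(\frac{7}{3} + 90\right) = 188 \cdot \frac{277}{3} = \frac{52076}{3}$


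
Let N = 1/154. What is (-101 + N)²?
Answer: 241895809/23716 ≈ 10200.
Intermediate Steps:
N = 1/154 (N = 1*(1/154) = 1/154 ≈ 0.0064935)
(-101 + N)² = (-101 + 1/154)² = (-15553/154)² = 241895809/23716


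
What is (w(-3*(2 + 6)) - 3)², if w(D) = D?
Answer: 729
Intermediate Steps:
(w(-3*(2 + 6)) - 3)² = (-3*(2 + 6) - 3)² = (-3*8 - 3)² = (-24 - 3)² = (-27)² = 729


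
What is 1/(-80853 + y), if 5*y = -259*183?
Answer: -5/451662 ≈ -1.1070e-5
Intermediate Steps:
y = -47397/5 (y = (-259*183)/5 = (⅕)*(-47397) = -47397/5 ≈ -9479.4)
1/(-80853 + y) = 1/(-80853 - 47397/5) = 1/(-451662/5) = -5/451662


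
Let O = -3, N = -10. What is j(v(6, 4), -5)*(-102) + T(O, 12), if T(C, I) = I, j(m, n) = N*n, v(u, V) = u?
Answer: -5088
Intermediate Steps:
j(m, n) = -10*n
j(v(6, 4), -5)*(-102) + T(O, 12) = -10*(-5)*(-102) + 12 = 50*(-102) + 12 = -5100 + 12 = -5088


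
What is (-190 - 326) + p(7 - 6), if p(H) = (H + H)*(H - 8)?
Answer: -530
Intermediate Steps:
p(H) = 2*H*(-8 + H) (p(H) = (2*H)*(-8 + H) = 2*H*(-8 + H))
(-190 - 326) + p(7 - 6) = (-190 - 326) + 2*(7 - 6)*(-8 + (7 - 6)) = -516 + 2*1*(-8 + 1) = -516 + 2*1*(-7) = -516 - 14 = -530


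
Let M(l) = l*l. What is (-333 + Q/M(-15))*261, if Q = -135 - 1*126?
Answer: -2180394/25 ≈ -87216.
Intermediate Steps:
Q = -261 (Q = -135 - 126 = -261)
M(l) = l**2
(-333 + Q/M(-15))*261 = (-333 - 261/((-15)**2))*261 = (-333 - 261/225)*261 = (-333 - 261*1/225)*261 = (-333 - 29/25)*261 = -8354/25*261 = -2180394/25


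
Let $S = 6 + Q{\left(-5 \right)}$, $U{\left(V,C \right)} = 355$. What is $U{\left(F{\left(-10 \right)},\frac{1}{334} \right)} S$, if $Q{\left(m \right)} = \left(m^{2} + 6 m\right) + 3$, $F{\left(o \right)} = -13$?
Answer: $1420$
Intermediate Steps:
$Q{\left(m \right)} = 3 + m^{2} + 6 m$
$S = 4$ ($S = 6 + \left(3 + \left(-5\right)^{2} + 6 \left(-5\right)\right) = 6 + \left(3 + 25 - 30\right) = 6 - 2 = 4$)
$U{\left(F{\left(-10 \right)},\frac{1}{334} \right)} S = 355 \cdot 4 = 1420$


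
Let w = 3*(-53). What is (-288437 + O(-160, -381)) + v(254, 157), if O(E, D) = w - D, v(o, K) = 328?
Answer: -287887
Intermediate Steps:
w = -159
O(E, D) = -159 - D
(-288437 + O(-160, -381)) + v(254, 157) = (-288437 + (-159 - 1*(-381))) + 328 = (-288437 + (-159 + 381)) + 328 = (-288437 + 222) + 328 = -288215 + 328 = -287887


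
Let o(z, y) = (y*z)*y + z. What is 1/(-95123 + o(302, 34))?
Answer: 1/254291 ≈ 3.9325e-6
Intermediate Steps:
o(z, y) = z + z*y**2 (o(z, y) = z*y**2 + z = z + z*y**2)
1/(-95123 + o(302, 34)) = 1/(-95123 + 302*(1 + 34**2)) = 1/(-95123 + 302*(1 + 1156)) = 1/(-95123 + 302*1157) = 1/(-95123 + 349414) = 1/254291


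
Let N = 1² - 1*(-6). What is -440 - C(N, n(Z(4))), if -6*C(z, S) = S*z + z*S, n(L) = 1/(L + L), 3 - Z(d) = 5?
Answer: -5287/12 ≈ -440.58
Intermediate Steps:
Z(d) = -2 (Z(d) = 3 - 1*5 = 3 - 5 = -2)
n(L) = 1/(2*L)
N = 7 (N = 1 + 6 = 7)
C(z, S) = -S*z/3 (C(z, S) = -(S*z + z*S)/6 = -(S*z + S*z)/6 = -S*z/3)
-440 - C(N, n(Z(4))) = -440 - (-1)*(½)/(-2)*7/3 = -440 - (-1)*(½)*(-½)*7/3 = -440 - (-1)*(-1)*7/(3*4) = -440 - 1*7/12 = -440 - 7/12 = -5287/12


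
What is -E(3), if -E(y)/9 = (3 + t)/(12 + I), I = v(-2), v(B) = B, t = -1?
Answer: 9/5 ≈ 1.8000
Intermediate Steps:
I = -2
E(y) = -9/5 (E(y) = -9*(3 - 1)/(12 - 2) = -18/10 = -9*⅕ = -9/5)
-E(3) = -1*(-9/5) = 9/5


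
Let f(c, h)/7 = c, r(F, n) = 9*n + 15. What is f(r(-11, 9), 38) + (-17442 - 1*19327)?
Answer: -36097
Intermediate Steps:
r(F, n) = 15 + 9*n
f(c, h) = 7*c
f(r(-11, 9), 38) + (-17442 - 1*19327) = 7*(15 + 9*9) + (-17442 - 1*19327) = 7*(15 + 81) + (-17442 - 19327) = 7*96 - 36769 = 672 - 36769 = -36097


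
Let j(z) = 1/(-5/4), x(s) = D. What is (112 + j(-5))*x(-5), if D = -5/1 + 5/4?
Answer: -417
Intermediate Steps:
D = -15/4 (D = -5*1 + 5*(¼) = -5 + 5/4 = -15/4 ≈ -3.7500)
x(s) = -15/4
j(z) = -⅘ (j(z) = 1/(-5*¼) = 1/(-5/4) = -⅘)
(112 + j(-5))*x(-5) = (112 - ⅘)*(-15/4) = (556/5)*(-15/4) = -417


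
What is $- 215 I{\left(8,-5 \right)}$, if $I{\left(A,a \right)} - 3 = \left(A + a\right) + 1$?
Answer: $-1505$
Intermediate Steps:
$I{\left(A,a \right)} = 4 + A + a$ ($I{\left(A,a \right)} = 3 + \left(\left(A + a\right) + 1\right) = 3 + \left(1 + A + a\right) = 4 + A + a$)
$- 215 I{\left(8,-5 \right)} = - 215 \left(4 + 8 - 5\right) = \left(-215\right) 7 = -1505$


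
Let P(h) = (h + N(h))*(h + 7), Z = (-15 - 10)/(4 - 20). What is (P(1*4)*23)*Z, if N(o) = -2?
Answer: 6325/8 ≈ 790.63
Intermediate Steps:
Z = 25/16 (Z = -25/(-16) = -25*(-1/16) = 25/16 ≈ 1.5625)
P(h) = (-2 + h)*(7 + h) (P(h) = (h - 2)*(h + 7) = (-2 + h)*(7 + h))
(P(1*4)*23)*Z = ((-14 + (1*4)² + 5*(1*4))*23)*(25/16) = ((-14 + 4² + 5*4)*23)*(25/16) = ((-14 + 16 + 20)*23)*(25/16) = (22*23)*(25/16) = 506*(25/16) = 6325/8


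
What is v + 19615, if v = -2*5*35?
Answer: 19265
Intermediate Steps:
v = -350 (v = -10*35 = -350)
v + 19615 = -350 + 19615 = 19265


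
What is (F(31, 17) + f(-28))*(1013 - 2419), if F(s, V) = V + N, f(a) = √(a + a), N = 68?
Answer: -119510 - 2812*I*√14 ≈ -1.1951e+5 - 10522.0*I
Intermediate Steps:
f(a) = √2*√a (f(a) = √(2*a) = √2*√a)
F(s, V) = 68 + V (F(s, V) = V + 68 = 68 + V)
(F(31, 17) + f(-28))*(1013 - 2419) = ((68 + 17) + √2*√(-28))*(1013 - 2419) = (85 + √2*(2*I*√7))*(-1406) = (85 + 2*I*√14)*(-1406) = -119510 - 2812*I*√14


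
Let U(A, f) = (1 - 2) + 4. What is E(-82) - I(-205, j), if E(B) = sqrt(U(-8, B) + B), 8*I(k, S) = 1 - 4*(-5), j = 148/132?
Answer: -21/8 + I*sqrt(79) ≈ -2.625 + 8.8882*I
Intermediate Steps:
U(A, f) = 3 (U(A, f) = -1 + 4 = 3)
j = 37/33 (j = 148*(1/132) = 37/33 ≈ 1.1212)
I(k, S) = 21/8 (I(k, S) = (1 - 4*(-5))/8 = (1 + 20)/8 = (1/8)*21 = 21/8)
E(B) = sqrt(3 + B)
E(-82) - I(-205, j) = sqrt(3 - 82) - 1*21/8 = sqrt(-79) - 21/8 = I*sqrt(79) - 21/8 = -21/8 + I*sqrt(79)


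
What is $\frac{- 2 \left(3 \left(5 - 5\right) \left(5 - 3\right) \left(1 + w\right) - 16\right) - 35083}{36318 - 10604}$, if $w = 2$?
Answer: $- \frac{35051}{25714} \approx -1.3631$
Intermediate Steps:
$\frac{- 2 \left(3 \left(5 - 5\right) \left(5 - 3\right) \left(1 + w\right) - 16\right) - 35083}{36318 - 10604} = \frac{- 2 \left(3 \left(5 - 5\right) \left(5 - 3\right) \left(1 + 2\right) - 16\right) - 35083}{36318 - 10604} = \frac{- 2 \left(3 \cdot 0 \cdot 2 \cdot 3 - 16\right) - 35083}{25714} = \left(- 2 \left(3 \cdot 0 \cdot 6 - 16\right) - 35083\right) \frac{1}{25714} = \left(- 2 \left(3 \cdot 0 - 16\right) - 35083\right) \frac{1}{25714} = \left(- 2 \left(0 - 16\right) - 35083\right) \frac{1}{25714} = \left(\left(-2\right) \left(-16\right) - 35083\right) \frac{1}{25714} = \left(32 - 35083\right) \frac{1}{25714} = \left(-35051\right) \frac{1}{25714} = - \frac{35051}{25714}$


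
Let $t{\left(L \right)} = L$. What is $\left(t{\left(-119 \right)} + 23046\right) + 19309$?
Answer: $42236$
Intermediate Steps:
$\left(t{\left(-119 \right)} + 23046\right) + 19309 = \left(-119 + 23046\right) + 19309 = 22927 + 19309 = 42236$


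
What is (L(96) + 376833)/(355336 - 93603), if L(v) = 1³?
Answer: 376834/261733 ≈ 1.4398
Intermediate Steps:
L(v) = 1
(L(96) + 376833)/(355336 - 93603) = (1 + 376833)/(355336 - 93603) = 376834/261733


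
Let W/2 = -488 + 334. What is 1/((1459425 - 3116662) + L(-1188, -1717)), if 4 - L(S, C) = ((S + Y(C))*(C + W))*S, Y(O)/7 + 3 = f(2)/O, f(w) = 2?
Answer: 1717/4991067772839 ≈ 3.4401e-10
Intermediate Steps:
W = -308 (W = 2*(-488 + 334) = 2*(-154) = -308)
Y(O) = -21 + 14/O (Y(O) = -21 + 7*(2/O) = -21 + 14/O)
L(S, C) = 4 - S*(-308 + C)*(-21 + S + 14/C) (L(S, C) = 4 - (S + (-21 + 14/C))*(C - 308)*S = 4 - (-21 + S + 14/C)*(-308 + C)*S = 4 - (-308 + C)*(-21 + S + 14/C)*S = 4 - S*(-308 + C)*(-21 + S + 14/C))
1/((1459425 - 3116662) + L(-1188, -1717)) = 1/((1459425 - 3116662) + (4 - 6482*(-1188) + 308*(-1188)² - 1*(-1717)*(-1188)² + 21*(-1717)*(-1188) + 4312*(-1188)/(-1717))) = 1/(-1657237 + (4 + 7700616 + 308*1411344 - 1*(-1717)*1411344 + 42835716 + 4312*(-1188)*(-1/1717))) = 1/(-1657237 + (4 + 7700616 + 434693952 + 2423277648 + 42835716 + 5122656/1717)) = 1/(-1657237 + 4993913248768/1717) = 1/(4991067772839/1717) = 1717/4991067772839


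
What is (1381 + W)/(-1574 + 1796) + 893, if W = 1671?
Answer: 100649/111 ≈ 906.75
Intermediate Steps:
(1381 + W)/(-1574 + 1796) + 893 = (1381 + 1671)/(-1574 + 1796) + 893 = 3052/222 + 893 = 3052*(1/222) + 893 = 1526/111 + 893 = 100649/111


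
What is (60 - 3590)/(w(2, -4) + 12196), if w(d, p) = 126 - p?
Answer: -1765/6163 ≈ -0.28639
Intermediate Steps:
(60 - 3590)/(w(2, -4) + 12196) = (60 - 3590)/((126 - 1*(-4)) + 12196) = -3530/((126 + 4) + 12196) = -3530/(130 + 12196) = -3530/12326 = -3530*1/12326 = -1765/6163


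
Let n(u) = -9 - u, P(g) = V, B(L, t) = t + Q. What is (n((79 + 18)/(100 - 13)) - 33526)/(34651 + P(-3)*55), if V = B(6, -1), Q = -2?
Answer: -1458821/1500141 ≈ -0.97246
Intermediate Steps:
B(L, t) = -2 + t (B(L, t) = t - 2 = -2 + t)
V = -3 (V = -2 - 1 = -3)
P(g) = -3
(n((79 + 18)/(100 - 13)) - 33526)/(34651 + P(-3)*55) = ((-9 - (79 + 18)/(100 - 13)) - 33526)/(34651 - 3*55) = ((-9 - 97/87) - 33526)/(34651 - 165) = ((-9 - 97/87) - 33526)/34486 = ((-9 - 1*97/87) - 33526)*(1/34486) = ((-9 - 97/87) - 33526)*(1/34486) = (-880/87 - 33526)*(1/34486) = -2917642/87*1/34486 = -1458821/1500141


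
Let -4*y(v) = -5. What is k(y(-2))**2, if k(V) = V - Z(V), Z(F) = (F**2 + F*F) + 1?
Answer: 529/64 ≈ 8.2656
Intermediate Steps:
y(v) = 5/4 (y(v) = -1/4*(-5) = 5/4)
Z(F) = 1 + 2*F**2 (Z(F) = (F**2 + F**2) + 1 = 2*F**2 + 1 = 1 + 2*F**2)
k(V) = -1 + V - 2*V**2 (k(V) = V - (1 + 2*V**2) = V + (-1 - 2*V**2) = -1 + V - 2*V**2)
k(y(-2))**2 = (-1 + 5/4 - 2*(5/4)**2)**2 = (-1 + 5/4 - 2*25/16)**2 = (-1 + 5/4 - 25/8)**2 = (-23/8)**2 = 529/64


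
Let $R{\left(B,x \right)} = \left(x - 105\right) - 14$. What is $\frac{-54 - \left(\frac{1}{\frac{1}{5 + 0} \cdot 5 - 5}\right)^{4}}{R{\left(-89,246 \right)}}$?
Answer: $- \frac{13825}{32512} \approx -0.42523$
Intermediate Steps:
$R{\left(B,x \right)} = -119 + x$ ($R{\left(B,x \right)} = \left(-105 + x\right) - 14 = -119 + x$)
$\frac{-54 - \left(\frac{1}{\frac{1}{5 + 0} \cdot 5 - 5}\right)^{4}}{R{\left(-89,246 \right)}} = \frac{-54 - \left(\frac{1}{\frac{1}{5 + 0} \cdot 5 - 5}\right)^{4}}{-119 + 246} = \frac{-54 - \left(\frac{1}{\frac{1}{5} \cdot 5 - 5}\right)^{4}}{127} = \left(-54 - \left(\frac{1}{\frac{1}{5} \cdot 5 - 5}\right)^{4}\right) \frac{1}{127} = \left(-54 - \left(\frac{1}{1 - 5}\right)^{4}\right) \frac{1}{127} = \left(-54 - \left(\frac{1}{-4}\right)^{4}\right) \frac{1}{127} = \left(-54 - \left(- \frac{1}{4}\right)^{4}\right) \frac{1}{127} = \left(-54 - \frac{1}{256}\right) \frac{1}{127} = \left(- \frac{13825}{256}\right) \frac{1}{127} = - \frac{13825}{32512}$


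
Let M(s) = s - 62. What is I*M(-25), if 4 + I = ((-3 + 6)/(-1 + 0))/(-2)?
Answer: 435/2 ≈ 217.50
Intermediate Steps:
I = -5/2 (I = -4 + ((-3 + 6)/(-1 + 0))/(-2) = -4 + (3/(-1))*(-½) = -4 + (3*(-1))*(-½) = -4 - 3*(-½) = -4 + 3/2 = -5/2 ≈ -2.5000)
M(s) = -62 + s
I*M(-25) = -5*(-62 - 25)/2 = -5/2*(-87) = 435/2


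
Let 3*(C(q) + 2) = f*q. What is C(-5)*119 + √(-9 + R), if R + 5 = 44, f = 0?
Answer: -238 + √30 ≈ -232.52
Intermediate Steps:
C(q) = -2 (C(q) = -2 + (0*q)/3 = -2 + (⅓)*0 = -2 + 0 = -2)
R = 39 (R = -5 + 44 = 39)
C(-5)*119 + √(-9 + R) = -2*119 + √(-9 + 39) = -238 + √30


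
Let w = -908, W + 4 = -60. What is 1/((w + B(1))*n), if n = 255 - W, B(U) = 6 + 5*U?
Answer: -1/286143 ≈ -3.4948e-6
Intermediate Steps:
W = -64 (W = -4 - 60 = -64)
n = 319 (n = 255 - 1*(-64) = 255 + 64 = 319)
1/((w + B(1))*n) = 1/((-908 + (6 + 5*1))*319) = (1/319)/(-908 + (6 + 5)) = (1/319)/(-908 + 11) = (1/319)/(-897) = -1/897*1/319 = -1/286143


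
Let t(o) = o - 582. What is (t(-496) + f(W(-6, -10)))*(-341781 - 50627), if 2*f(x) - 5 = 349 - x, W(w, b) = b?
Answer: 351597568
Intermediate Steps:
t(o) = -582 + o
f(x) = 177 - x/2 (f(x) = 5/2 + (349 - x)/2 = 5/2 + (349/2 - x/2) = 177 - x/2)
(t(-496) + f(W(-6, -10)))*(-341781 - 50627) = ((-582 - 496) + (177 - ½*(-10)))*(-341781 - 50627) = (-1078 + (177 + 5))*(-392408) = (-1078 + 182)*(-392408) = -896*(-392408) = 351597568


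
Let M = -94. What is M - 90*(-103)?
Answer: 9176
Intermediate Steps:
M - 90*(-103) = -94 - 90*(-103) = -94 + 9270 = 9176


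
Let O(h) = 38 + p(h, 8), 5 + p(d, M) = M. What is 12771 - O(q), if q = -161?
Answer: 12730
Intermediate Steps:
p(d, M) = -5 + M
O(h) = 41 (O(h) = 38 + (-5 + 8) = 38 + 3 = 41)
12771 - O(q) = 12771 - 1*41 = 12771 - 41 = 12730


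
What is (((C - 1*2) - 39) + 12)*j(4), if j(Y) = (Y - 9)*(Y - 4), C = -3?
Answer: 0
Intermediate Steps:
j(Y) = (-9 + Y)*(-4 + Y)
(((C - 1*2) - 39) + 12)*j(4) = (((-3 - 1*2) - 39) + 12)*(36 + 4² - 13*4) = (((-3 - 2) - 39) + 12)*(36 + 16 - 52) = ((-5 - 39) + 12)*0 = (-44 + 12)*0 = -32*0 = 0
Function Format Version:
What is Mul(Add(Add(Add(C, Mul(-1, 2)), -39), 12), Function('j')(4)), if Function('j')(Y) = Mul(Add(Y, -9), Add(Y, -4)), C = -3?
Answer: 0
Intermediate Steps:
Function('j')(Y) = Mul(Add(-9, Y), Add(-4, Y))
Mul(Add(Add(Add(C, Mul(-1, 2)), -39), 12), Function('j')(4)) = Mul(Add(Add(Add(-3, Mul(-1, 2)), -39), 12), Add(36, Pow(4, 2), Mul(-13, 4))) = Mul(Add(Add(Add(-3, -2), -39), 12), Add(36, 16, -52)) = Mul(Add(Add(-5, -39), 12), 0) = Mul(Add(-44, 12), 0) = Mul(-32, 0) = 0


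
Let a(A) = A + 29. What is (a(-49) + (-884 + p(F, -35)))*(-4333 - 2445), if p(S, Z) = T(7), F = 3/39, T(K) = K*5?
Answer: 5890082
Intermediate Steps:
a(A) = 29 + A
T(K) = 5*K
F = 1/13 (F = 3*(1/39) = 1/13 ≈ 0.076923)
p(S, Z) = 35 (p(S, Z) = 5*7 = 35)
(a(-49) + (-884 + p(F, -35)))*(-4333 - 2445) = ((29 - 49) + (-884 + 35))*(-4333 - 2445) = (-20 - 849)*(-6778) = -869*(-6778) = 5890082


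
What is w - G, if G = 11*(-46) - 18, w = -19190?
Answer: -18666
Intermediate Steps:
G = -524 (G = -506 - 18 = -524)
w - G = -19190 - 1*(-524) = -19190 + 524 = -18666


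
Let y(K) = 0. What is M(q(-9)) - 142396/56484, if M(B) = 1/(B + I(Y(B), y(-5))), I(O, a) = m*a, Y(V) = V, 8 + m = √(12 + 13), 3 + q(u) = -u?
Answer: -66491/28242 ≈ -2.3543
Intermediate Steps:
q(u) = -3 - u
m = -3 (m = -8 + √(12 + 13) = -8 + √25 = -8 + 5 = -3)
I(O, a) = -3*a
M(B) = 1/B (M(B) = 1/(B - 3*0) = 1/(B + 0) = 1/B)
M(q(-9)) - 142396/56484 = 1/(-3 - 1*(-9)) - 142396/56484 = 1/(-3 + 9) - 142396/56484 = 1/6 - 1*35599/14121 = ⅙ - 35599/14121 = -66491/28242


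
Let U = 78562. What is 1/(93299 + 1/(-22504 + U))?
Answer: 56058/5230155343 ≈ 1.0718e-5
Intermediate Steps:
1/(93299 + 1/(-22504 + U)) = 1/(93299 + 1/(-22504 + 78562)) = 1/(93299 + 1/56058) = 1/(5230155343/56058) = 56058/5230155343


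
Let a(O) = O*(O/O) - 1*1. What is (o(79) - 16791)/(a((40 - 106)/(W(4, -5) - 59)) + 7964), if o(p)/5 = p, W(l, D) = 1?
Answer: -118871/57740 ≈ -2.0587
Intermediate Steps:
o(p) = 5*p
a(O) = -1 + O (a(O) = O*1 - 1 = O - 1 = -1 + O)
(o(79) - 16791)/(a((40 - 106)/(W(4, -5) - 59)) + 7964) = (5*79 - 16791)/((-1 + (40 - 106)/(1 - 59)) + 7964) = (395 - 16791)/((-1 - 66/(-58)) + 7964) = -16396/((-1 - 66*(-1/58)) + 7964) = -16396/((-1 + 33/29) + 7964) = -16396/(4/29 + 7964) = -16396/230960/29 = -16396*29/230960 = -118871/57740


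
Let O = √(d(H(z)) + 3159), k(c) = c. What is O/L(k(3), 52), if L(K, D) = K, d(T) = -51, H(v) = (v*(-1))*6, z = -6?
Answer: 2*√777/3 ≈ 18.583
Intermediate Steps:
H(v) = -6*v (H(v) = -v*6 = -6*v)
O = 2*√777 (O = √(-51 + 3159) = √3108 = 2*√777 ≈ 55.749)
O/L(k(3), 52) = (2*√777)/3 = (2*√777)*(⅓) = 2*√777/3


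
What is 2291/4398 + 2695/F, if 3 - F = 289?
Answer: -254486/28587 ≈ -8.9022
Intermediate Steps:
F = -286 (F = 3 - 1*289 = 3 - 289 = -286)
2291/4398 + 2695/F = 2291/4398 + 2695/(-286) = 2291*(1/4398) + 2695*(-1/286) = 2291/4398 - 245/26 = -254486/28587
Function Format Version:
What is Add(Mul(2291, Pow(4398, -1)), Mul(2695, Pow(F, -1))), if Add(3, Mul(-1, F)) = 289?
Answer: Rational(-254486, 28587) ≈ -8.9022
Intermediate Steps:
F = -286 (F = Add(3, Mul(-1, 289)) = Add(3, -289) = -286)
Add(Mul(2291, Pow(4398, -1)), Mul(2695, Pow(F, -1))) = Add(Mul(2291, Pow(4398, -1)), Mul(2695, Pow(-286, -1))) = Add(Mul(2291, Rational(1, 4398)), Mul(2695, Rational(-1, 286))) = Add(Rational(2291, 4398), Rational(-245, 26)) = Rational(-254486, 28587)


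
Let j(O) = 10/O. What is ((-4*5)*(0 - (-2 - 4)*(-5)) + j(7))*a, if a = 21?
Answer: 12630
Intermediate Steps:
((-4*5)*(0 - (-2 - 4)*(-5)) + j(7))*a = ((-4*5)*(0 - (-2 - 4)*(-5)) + 10/7)*21 = (-20*(0 - (-6)*(-5)) + 10*(⅐))*21 = (-20*(0 - 1*30) + 10/7)*21 = (-20*(0 - 30) + 10/7)*21 = (-20*(-30) + 10/7)*21 = (600 + 10/7)*21 = (4210/7)*21 = 12630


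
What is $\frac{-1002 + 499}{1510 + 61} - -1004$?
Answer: $\frac{1576781}{1571} \approx 1003.7$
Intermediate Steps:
$\frac{-1002 + 499}{1510 + 61} - -1004 = - \frac{503}{1571} + \left(-910 + 1914\right) = \left(-503\right) \frac{1}{1571} + 1004 = - \frac{503}{1571} + 1004 = \frac{1576781}{1571}$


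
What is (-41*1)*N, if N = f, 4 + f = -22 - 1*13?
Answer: 1599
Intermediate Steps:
f = -39 (f = -4 + (-22 - 1*13) = -4 + (-22 - 13) = -4 - 35 = -39)
N = -39
(-41*1)*N = -41*1*(-39) = -41*(-39) = 1599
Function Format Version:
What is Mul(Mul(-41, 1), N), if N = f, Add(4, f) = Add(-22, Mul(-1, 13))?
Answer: 1599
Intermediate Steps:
f = -39 (f = Add(-4, Add(-22, Mul(-1, 13))) = Add(-4, Add(-22, -13)) = Add(-4, -35) = -39)
N = -39
Mul(Mul(-41, 1), N) = Mul(Mul(-41, 1), -39) = Mul(-41, -39) = 1599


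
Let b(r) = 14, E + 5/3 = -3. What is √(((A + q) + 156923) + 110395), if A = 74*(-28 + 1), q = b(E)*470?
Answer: 10*√2719 ≈ 521.44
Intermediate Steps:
E = -14/3 (E = -5/3 - 3 = -14/3 ≈ -4.6667)
q = 6580 (q = 14*470 = 6580)
A = -1998 (A = 74*(-27) = -1998)
√(((A + q) + 156923) + 110395) = √(((-1998 + 6580) + 156923) + 110395) = √((4582 + 156923) + 110395) = √(161505 + 110395) = √271900 = 10*√2719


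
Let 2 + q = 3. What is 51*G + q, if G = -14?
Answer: -713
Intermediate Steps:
q = 1 (q = -2 + 3 = 1)
51*G + q = 51*(-14) + 1 = -714 + 1 = -713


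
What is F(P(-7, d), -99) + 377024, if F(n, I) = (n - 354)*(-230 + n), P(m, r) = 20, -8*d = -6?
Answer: 447164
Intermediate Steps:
d = ¾ (d = -⅛*(-6) = ¾ ≈ 0.75000)
F(n, I) = (-354 + n)*(-230 + n)
F(P(-7, d), -99) + 377024 = (81420 + 20² - 584*20) + 377024 = (81420 + 400 - 11680) + 377024 = 70140 + 377024 = 447164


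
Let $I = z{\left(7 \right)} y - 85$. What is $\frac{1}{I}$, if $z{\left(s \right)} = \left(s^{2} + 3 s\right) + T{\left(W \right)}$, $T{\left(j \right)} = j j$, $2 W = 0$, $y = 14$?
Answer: $\frac{1}{895} \approx 0.0011173$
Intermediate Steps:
$W = 0$ ($W = \frac{1}{2} \cdot 0 = 0$)
$T{\left(j \right)} = j^{2}$
$z{\left(s \right)} = s^{2} + 3 s$ ($z{\left(s \right)} = \left(s^{2} + 3 s\right) + 0^{2} = \left(s^{2} + 3 s\right) + 0 = s^{2} + 3 s$)
$I = 895$ ($I = 7 \left(3 + 7\right) 14 - 85 = 7 \cdot 10 \cdot 14 - 85 = 70 \cdot 14 - 85 = 980 - 85 = 895$)
$\frac{1}{I} = \frac{1}{895}$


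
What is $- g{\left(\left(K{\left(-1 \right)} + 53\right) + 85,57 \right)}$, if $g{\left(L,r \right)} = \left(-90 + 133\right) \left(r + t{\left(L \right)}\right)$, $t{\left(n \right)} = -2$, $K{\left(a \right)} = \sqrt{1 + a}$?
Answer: $-2365$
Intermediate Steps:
$g{\left(L,r \right)} = -86 + 43 r$ ($g{\left(L,r \right)} = \left(-90 + 133\right) \left(r - 2\right) = 43 \left(-2 + r\right) = -86 + 43 r$)
$- g{\left(\left(K{\left(-1 \right)} + 53\right) + 85,57 \right)} = - (-86 + 43 \cdot 57) = - (-86 + 2451) = \left(-1\right) 2365 = -2365$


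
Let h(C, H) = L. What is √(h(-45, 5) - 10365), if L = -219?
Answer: 42*I*√6 ≈ 102.88*I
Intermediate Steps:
h(C, H) = -219
√(h(-45, 5) - 10365) = √(-219 - 10365) = √(-10584) = 42*I*√6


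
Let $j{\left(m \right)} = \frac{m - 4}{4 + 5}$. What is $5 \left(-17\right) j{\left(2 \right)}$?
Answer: $\frac{170}{9} \approx 18.889$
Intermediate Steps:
$j{\left(m \right)} = - \frac{4}{9} + \frac{m}{9}$ ($j{\left(m \right)} = \frac{-4 + m}{9} = \left(-4 + m\right) \frac{1}{9} = - \frac{4}{9} + \frac{m}{9}$)
$5 \left(-17\right) j{\left(2 \right)} = 5 \left(-17\right) \left(- \frac{4}{9} + \frac{1}{9} \cdot 2\right) = - 85 \left(- \frac{4}{9} + \frac{2}{9}\right) = \left(-85\right) \left(- \frac{2}{9}\right) = \frac{170}{9}$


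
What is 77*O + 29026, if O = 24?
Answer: 30874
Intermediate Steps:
77*O + 29026 = 77*24 + 29026 = 1848 + 29026 = 30874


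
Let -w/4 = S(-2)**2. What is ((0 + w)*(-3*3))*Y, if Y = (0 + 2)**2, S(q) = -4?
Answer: 2304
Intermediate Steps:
w = -64 (w = -4*(-4)**2 = -4*16 = -64)
Y = 4 (Y = 2**2 = 4)
((0 + w)*(-3*3))*Y = ((0 - 64)*(-3*3))*4 = -64*(-9)*4 = 576*4 = 2304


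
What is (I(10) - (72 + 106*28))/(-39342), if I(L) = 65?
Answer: 2975/39342 ≈ 0.075619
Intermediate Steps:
(I(10) - (72 + 106*28))/(-39342) = (65 - (72 + 106*28))/(-39342) = (65 - (72 + 2968))*(-1/39342) = (65 - 1*3040)*(-1/39342) = (65 - 3040)*(-1/39342) = -2975*(-1/39342) = 2975/39342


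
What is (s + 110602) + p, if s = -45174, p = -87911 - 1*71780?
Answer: -94263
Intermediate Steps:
p = -159691 (p = -87911 - 71780 = -159691)
(s + 110602) + p = (-45174 + 110602) - 159691 = 65428 - 159691 = -94263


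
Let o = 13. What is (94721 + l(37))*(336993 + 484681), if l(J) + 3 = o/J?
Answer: 2879621445246/37 ≈ 7.7828e+10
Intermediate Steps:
l(J) = -3 + 13/J
(94721 + l(37))*(336993 + 484681) = (94721 + (-3 + 13/37))*(336993 + 484681) = (94721 + (-3 + 13*(1/37)))*821674 = (94721 + (-3 + 13/37))*821674 = (94721 - 98/37)*821674 = (3504579/37)*821674 = 2879621445246/37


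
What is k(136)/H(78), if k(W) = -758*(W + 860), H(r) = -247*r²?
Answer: 62914/125229 ≈ 0.50239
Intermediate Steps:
k(W) = -651880 - 758*W (k(W) = -758*(860 + W) = -651880 - 758*W)
k(136)/H(78) = (-651880 - 758*136)/((-247*78²)) = (-651880 - 103088)/((-247*6084)) = -754968/(-1502748) = -754968*(-1/1502748) = 62914/125229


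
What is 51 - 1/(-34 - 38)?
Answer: 3673/72 ≈ 51.014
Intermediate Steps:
51 - 1/(-34 - 38) = 51 - 1/(-72) = 51 - 1*(-1/72) = 51 + 1/72 = 3673/72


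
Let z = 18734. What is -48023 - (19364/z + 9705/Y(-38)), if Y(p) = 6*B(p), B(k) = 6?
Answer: -5428395721/112404 ≈ -48294.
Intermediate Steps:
Y(p) = 36 (Y(p) = 6*6 = 36)
-48023 - (19364/z + 9705/Y(-38)) = -48023 - (19364/18734 + 9705/36) = -48023 - (19364*(1/18734) + 9705*(1/36)) = -48023 - (9682/9367 + 3235/12) = -48023 - 1*30418429/112404 = -48023 - 30418429/112404 = -5428395721/112404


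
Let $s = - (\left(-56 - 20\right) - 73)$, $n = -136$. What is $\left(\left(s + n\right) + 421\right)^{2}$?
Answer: $188356$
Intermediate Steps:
$s = 149$ ($s = - (-76 - 73) = \left(-1\right) \left(-149\right) = 149$)
$\left(\left(s + n\right) + 421\right)^{2} = \left(\left(149 - 136\right) + 421\right)^{2} = \left(13 + 421\right)^{2} = 434^{2} = 188356$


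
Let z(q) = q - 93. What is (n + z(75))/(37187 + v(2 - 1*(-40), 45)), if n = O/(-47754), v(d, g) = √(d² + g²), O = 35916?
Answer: -126138304/250142177355 + 3392*√421/83380725785 ≈ -0.00050343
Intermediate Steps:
z(q) = -93 + q
n = -5986/7959 (n = 35916/(-47754) = 35916*(-1/47754) = -5986/7959 ≈ -0.75210)
(n + z(75))/(37187 + v(2 - 1*(-40), 45)) = (-5986/7959 + (-93 + 75))/(37187 + √((2 - 1*(-40))² + 45²)) = (-5986/7959 - 18)/(37187 + √((2 + 40)² + 2025)) = -149248/(7959*(37187 + √(42² + 2025))) = -149248/(7959*(37187 + √(1764 + 2025))) = -149248/(7959*(37187 + √3789)) = -149248/(7959*(37187 + 3*√421))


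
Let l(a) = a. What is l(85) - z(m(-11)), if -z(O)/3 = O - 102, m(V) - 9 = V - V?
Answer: -194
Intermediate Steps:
m(V) = 9 (m(V) = 9 + (V - V) = 9 + 0 = 9)
z(O) = 306 - 3*O (z(O) = -3*(O - 102) = -3*(-102 + O) = 306 - 3*O)
l(85) - z(m(-11)) = 85 - (306 - 3*9) = 85 - (306 - 27) = 85 - 1*279 = 85 - 279 = -194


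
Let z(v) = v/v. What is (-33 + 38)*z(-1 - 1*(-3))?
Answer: 5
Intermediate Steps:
z(v) = 1
(-33 + 38)*z(-1 - 1*(-3)) = (-33 + 38)*1 = 5*1 = 5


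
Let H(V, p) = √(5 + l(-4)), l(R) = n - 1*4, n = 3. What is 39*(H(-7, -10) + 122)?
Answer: 4836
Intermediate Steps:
l(R) = -1 (l(R) = 3 - 1*4 = 3 - 4 = -1)
H(V, p) = 2 (H(V, p) = √(5 - 1) = √4 = 2)
39*(H(-7, -10) + 122) = 39*(2 + 122) = 39*124 = 4836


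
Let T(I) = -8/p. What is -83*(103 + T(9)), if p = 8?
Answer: -8466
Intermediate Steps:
T(I) = -1 (T(I) = -8/8 = -8*⅛ = -1)
-83*(103 + T(9)) = -83*(103 - 1) = -83*102 = -8466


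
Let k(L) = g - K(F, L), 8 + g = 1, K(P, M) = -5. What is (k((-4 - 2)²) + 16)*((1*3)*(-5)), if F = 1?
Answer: -210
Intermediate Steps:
g = -7 (g = -8 + 1 = -7)
k(L) = -2 (k(L) = -7 - 1*(-5) = -7 + 5 = -2)
(k((-4 - 2)²) + 16)*((1*3)*(-5)) = (-2 + 16)*((1*3)*(-5)) = 14*(3*(-5)) = 14*(-15) = -210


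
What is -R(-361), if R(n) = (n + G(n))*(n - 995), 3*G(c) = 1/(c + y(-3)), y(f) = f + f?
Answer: -179652824/367 ≈ -4.8952e+5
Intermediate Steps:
y(f) = 2*f
G(c) = 1/(3*(-6 + c)) (G(c) = 1/(3*(c + 2*(-3))) = 1/(3*(c - 6)) = 1/(3*(-6 + c)))
R(n) = (-995 + n)*(n + 1/(3*(-6 + n))) (R(n) = (n + 1/(3*(-6 + n)))*(n - 995) = (n + 1/(3*(-6 + n)))*(-995 + n) = (-995 + n)*(n + 1/(3*(-6 + n))))
-R(-361) = -(-995 - 361 + 3*(-361)*(-995 - 361)*(-6 - 361))/(3*(-6 - 361)) = -(-995 - 361 + 3*(-361)*(-1356)*(-367))/(3*(-367)) = -(-1)*(-995 - 361 - 538957116)/(3*367) = -(-1)*(-538958472)/(3*367) = -1*179652824/367 = -179652824/367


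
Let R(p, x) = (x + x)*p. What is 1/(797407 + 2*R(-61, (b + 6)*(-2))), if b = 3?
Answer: 1/801799 ≈ 1.2472e-6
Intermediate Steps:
R(p, x) = 2*p*x (R(p, x) = (2*x)*p = 2*p*x)
1/(797407 + 2*R(-61, (b + 6)*(-2))) = 1/(797407 + 2*(2*(-61)*((3 + 6)*(-2)))) = 1/(797407 + 2*(2*(-61)*(9*(-2)))) = 1/(797407 + 2*(2*(-61)*(-18))) = 1/(797407 + 2*2196) = 1/(797407 + 4392) = 1/801799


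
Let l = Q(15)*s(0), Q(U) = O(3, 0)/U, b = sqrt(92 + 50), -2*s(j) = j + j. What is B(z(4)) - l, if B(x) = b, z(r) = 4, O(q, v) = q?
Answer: sqrt(142) ≈ 11.916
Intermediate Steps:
s(j) = -j (s(j) = -(j + j)/2 = -j)
b = sqrt(142) ≈ 11.916
B(x) = sqrt(142)
Q(U) = 3/U
l = 0 (l = (3/15)*(-1*0) = (3*(1/15))*0 = (1/5)*0 = 0)
B(z(4)) - l = sqrt(142) - 1*0 = sqrt(142) + 0 = sqrt(142)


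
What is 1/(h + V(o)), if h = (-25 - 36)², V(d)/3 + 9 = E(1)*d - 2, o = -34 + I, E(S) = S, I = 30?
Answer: 1/3676 ≈ 0.00027203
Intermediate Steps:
o = -4 (o = -34 + 30 = -4)
V(d) = -33 + 3*d (V(d) = -27 + 3*(1*d - 2) = -27 + 3*(d - 2) = -27 + 3*(-2 + d) = -27 + (-6 + 3*d) = -33 + 3*d)
h = 3721 (h = (-61)² = 3721)
1/(h + V(o)) = 1/(3721 + (-33 + 3*(-4))) = 1/(3721 + (-33 - 12)) = 1/(3721 - 45) = 1/3676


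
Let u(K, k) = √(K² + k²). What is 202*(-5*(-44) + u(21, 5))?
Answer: 44440 + 202*√466 ≈ 48801.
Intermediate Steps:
202*(-5*(-44) + u(21, 5)) = 202*(-5*(-44) + √(21² + 5²)) = 202*(220 + √(441 + 25)) = 202*(220 + √466) = 44440 + 202*√466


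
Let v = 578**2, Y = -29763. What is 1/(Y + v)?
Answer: 1/304321 ≈ 3.2860e-6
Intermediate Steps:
v = 334084
1/(Y + v) = 1/(-29763 + 334084) = 1/304321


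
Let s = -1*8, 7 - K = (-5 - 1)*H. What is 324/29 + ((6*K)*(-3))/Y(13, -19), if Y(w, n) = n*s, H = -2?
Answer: 25929/2204 ≈ 11.765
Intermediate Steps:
K = -5 (K = 7 - (-5 - 1)*(-2) = 7 - (-6)*(-2) = 7 - 1*12 = 7 - 12 = -5)
s = -8
Y(w, n) = -8*n (Y(w, n) = n*(-8) = -8*n)
324/29 + ((6*K)*(-3))/Y(13, -19) = 324/29 + ((6*(-5))*(-3))/((-8*(-19))) = 324*(1/29) - 30*(-3)/152 = 324/29 + 90*(1/152) = 324/29 + 45/76 = 25929/2204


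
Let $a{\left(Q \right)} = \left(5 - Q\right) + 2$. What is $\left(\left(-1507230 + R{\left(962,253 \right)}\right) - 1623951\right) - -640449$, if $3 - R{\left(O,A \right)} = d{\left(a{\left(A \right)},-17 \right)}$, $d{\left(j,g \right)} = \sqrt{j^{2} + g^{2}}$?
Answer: $-2490729 - \sqrt{60805} \approx -2.491 \cdot 10^{6}$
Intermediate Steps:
$a{\left(Q \right)} = 7 - Q$
$d{\left(j,g \right)} = \sqrt{g^{2} + j^{2}}$
$R{\left(O,A \right)} = 3 - \sqrt{289 + \left(7 - A\right)^{2}}$ ($R{\left(O,A \right)} = 3 - \sqrt{\left(-17\right)^{2} + \left(7 - A\right)^{2}} = 3 - \sqrt{289 + \left(7 - A\right)^{2}}$)
$\left(\left(-1507230 + R{\left(962,253 \right)}\right) - 1623951\right) - -640449 = \left(\left(-1507230 + \left(3 - \sqrt{289 + \left(-7 + 253\right)^{2}}\right)\right) - 1623951\right) - -640449 = \left(\left(-1507230 + \left(3 - \sqrt{289 + 246^{2}}\right)\right) - 1623951\right) + 640449 = \left(\left(-1507230 + \left(3 - \sqrt{289 + 60516}\right)\right) - 1623951\right) + 640449 = \left(\left(-1507230 + \left(3 - \sqrt{60805}\right)\right) - 1623951\right) + 640449 = \left(\left(-1507227 - \sqrt{60805}\right) - 1623951\right) + 640449 = \left(-3131178 - \sqrt{60805}\right) + 640449 = -2490729 - \sqrt{60805}$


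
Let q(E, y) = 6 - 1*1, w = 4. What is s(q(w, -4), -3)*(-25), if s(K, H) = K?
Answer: -125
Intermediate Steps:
q(E, y) = 5 (q(E, y) = 6 - 1 = 5)
s(q(w, -4), -3)*(-25) = 5*(-25) = -125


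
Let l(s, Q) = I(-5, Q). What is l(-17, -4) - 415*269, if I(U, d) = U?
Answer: -111640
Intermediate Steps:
l(s, Q) = -5
l(-17, -4) - 415*269 = -5 - 415*269 = -5 - 111635 = -111640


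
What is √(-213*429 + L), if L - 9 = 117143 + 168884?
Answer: √194659 ≈ 441.20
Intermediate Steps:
L = 286036 (L = 9 + (117143 + 168884) = 9 + 286027 = 286036)
√(-213*429 + L) = √(-213*429 + 286036) = √(-91377 + 286036) = √194659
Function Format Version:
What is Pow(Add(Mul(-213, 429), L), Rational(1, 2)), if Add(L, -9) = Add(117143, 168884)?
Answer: Pow(194659, Rational(1, 2)) ≈ 441.20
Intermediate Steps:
L = 286036 (L = Add(9, Add(117143, 168884)) = Add(9, 286027) = 286036)
Pow(Add(Mul(-213, 429), L), Rational(1, 2)) = Pow(Add(Mul(-213, 429), 286036), Rational(1, 2)) = Pow(Add(-91377, 286036), Rational(1, 2)) = Pow(194659, Rational(1, 2))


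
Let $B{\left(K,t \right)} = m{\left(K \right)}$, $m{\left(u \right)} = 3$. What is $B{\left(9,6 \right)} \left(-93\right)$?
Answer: $-279$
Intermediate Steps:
$B{\left(K,t \right)} = 3$
$B{\left(9,6 \right)} \left(-93\right) = 3 \left(-93\right) = -279$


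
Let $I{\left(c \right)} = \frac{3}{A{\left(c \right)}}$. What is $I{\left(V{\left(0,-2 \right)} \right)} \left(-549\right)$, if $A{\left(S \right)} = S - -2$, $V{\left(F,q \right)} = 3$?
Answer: $- \frac{1647}{5} \approx -329.4$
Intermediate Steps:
$A{\left(S \right)} = 2 + S$ ($A{\left(S \right)} = S + 2 = 2 + S$)
$I{\left(c \right)} = \frac{3}{2 + c}$
$I{\left(V{\left(0,-2 \right)} \right)} \left(-549\right) = \frac{3}{2 + 3} \left(-549\right) = \frac{3}{5} \left(-549\right) = - \frac{1647}{5}$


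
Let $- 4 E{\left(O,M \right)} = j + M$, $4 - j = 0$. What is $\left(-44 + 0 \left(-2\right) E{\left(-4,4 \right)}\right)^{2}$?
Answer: $1936$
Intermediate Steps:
$j = 4$ ($j = 4 - 0 = 4 + 0 = 4$)
$E{\left(O,M \right)} = -1 - \frac{M}{4}$ ($E{\left(O,M \right)} = - \frac{4 + M}{4} = -1 - \frac{M}{4}$)
$\left(-44 + 0 \left(-2\right) E{\left(-4,4 \right)}\right)^{2} = \left(-44 + 0 \left(-2\right) \left(-1 - 1\right)\right)^{2} = \left(-44 + 0 \left(-1 - 1\right)\right)^{2} = \left(-44 + 0 \left(-2\right)\right)^{2} = \left(-44 + 0\right)^{2} = \left(-44\right)^{2} = 1936$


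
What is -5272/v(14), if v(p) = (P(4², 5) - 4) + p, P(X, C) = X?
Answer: -2636/13 ≈ -202.77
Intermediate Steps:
v(p) = 12 + p (v(p) = (4² - 4) + p = (16 - 4) + p = 12 + p)
-5272/v(14) = -5272/(12 + 14) = -5272/26 = -5272*1/26 = -2636/13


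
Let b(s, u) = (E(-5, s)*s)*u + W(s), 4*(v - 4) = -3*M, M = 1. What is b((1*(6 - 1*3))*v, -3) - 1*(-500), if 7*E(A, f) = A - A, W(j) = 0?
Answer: 500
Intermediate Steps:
E(A, f) = 0 (E(A, f) = (A - A)/7 = (⅐)*0 = 0)
v = 13/4 (v = 4 + (-3*1)/4 = 4 + (¼)*(-3) = 4 - ¾ = 13/4 ≈ 3.2500)
b(s, u) = 0 (b(s, u) = (0*s)*u + 0 = 0*u + 0 = 0 + 0 = 0)
b((1*(6 - 1*3))*v, -3) - 1*(-500) = 0 - 1*(-500) = 0 + 500 = 500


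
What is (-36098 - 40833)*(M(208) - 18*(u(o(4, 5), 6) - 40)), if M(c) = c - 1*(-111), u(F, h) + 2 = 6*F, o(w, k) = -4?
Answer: -115935017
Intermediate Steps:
u(F, h) = -2 + 6*F
M(c) = 111 + c (M(c) = c + 111 = 111 + c)
(-36098 - 40833)*(M(208) - 18*(u(o(4, 5), 6) - 40)) = (-36098 - 40833)*((111 + 208) - 18*((-2 + 6*(-4)) - 40)) = -76931*(319 - 18*((-2 - 24) - 40)) = -76931*(319 - 18*(-26 - 40)) = -76931*(319 - 18*(-66)) = -76931*(319 + 1188) = -76931*1507 = -115935017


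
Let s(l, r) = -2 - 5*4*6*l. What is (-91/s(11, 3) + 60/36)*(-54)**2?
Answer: 3345138/661 ≈ 5060.7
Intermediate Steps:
s(l, r) = -2 - 120*l
(-91/s(11, 3) + 60/36)*(-54)**2 = (-91/(-2 - 120*11) + 60/36)*(-54)**2 = (-91/(-2 - 1320) + 60*(1/36))*2916 = (-91/(-1322) + 5/3)*2916 = (-91*(-1/1322) + 5/3)*2916 = (91/1322 + 5/3)*2916 = (6883/3966)*2916 = 3345138/661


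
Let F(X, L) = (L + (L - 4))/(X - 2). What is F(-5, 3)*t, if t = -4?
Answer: 8/7 ≈ 1.1429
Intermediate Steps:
F(X, L) = (-4 + 2*L)/(-2 + X) (F(X, L) = (L + (-4 + L))/(-2 + X) = (-4 + 2*L)/(-2 + X))
F(-5, 3)*t = (2*(-2 + 3)/(-2 - 5))*(-4) = (2*1/(-7))*(-4) = (2*(-⅐)*1)*(-4) = -2/7*(-4) = 8/7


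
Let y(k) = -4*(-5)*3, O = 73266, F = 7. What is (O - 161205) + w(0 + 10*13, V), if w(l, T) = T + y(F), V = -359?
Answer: -88238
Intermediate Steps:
y(k) = 60 (y(k) = 20*3 = 60)
w(l, T) = 60 + T (w(l, T) = T + 60 = 60 + T)
(O - 161205) + w(0 + 10*13, V) = (73266 - 161205) + (60 - 359) = -87939 - 299 = -88238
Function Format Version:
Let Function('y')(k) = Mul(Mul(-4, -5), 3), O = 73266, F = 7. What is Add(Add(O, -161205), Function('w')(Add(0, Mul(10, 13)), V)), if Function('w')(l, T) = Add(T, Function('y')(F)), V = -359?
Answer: -88238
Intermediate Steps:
Function('y')(k) = 60 (Function('y')(k) = Mul(20, 3) = 60)
Function('w')(l, T) = Add(60, T) (Function('w')(l, T) = Add(T, 60) = Add(60, T))
Add(Add(O, -161205), Function('w')(Add(0, Mul(10, 13)), V)) = Add(Add(73266, -161205), Add(60, -359)) = Add(-87939, -299) = -88238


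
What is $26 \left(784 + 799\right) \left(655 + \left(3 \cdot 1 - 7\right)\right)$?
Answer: $26793858$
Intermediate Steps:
$26 \left(784 + 799\right) \left(655 + \left(3 \cdot 1 - 7\right)\right) = 26 \cdot 1583 \left(655 + \left(3 - 7\right)\right) = 26 \cdot 1583 \left(655 - 4\right) = 26 \cdot 1583 \cdot 651 = 26 \cdot 1030533 = 26793858$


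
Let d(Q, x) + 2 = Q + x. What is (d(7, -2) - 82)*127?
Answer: -10033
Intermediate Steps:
d(Q, x) = -2 + Q + x (d(Q, x) = -2 + (Q + x) = -2 + Q + x)
(d(7, -2) - 82)*127 = ((-2 + 7 - 2) - 82)*127 = (3 - 82)*127 = -79*127 = -10033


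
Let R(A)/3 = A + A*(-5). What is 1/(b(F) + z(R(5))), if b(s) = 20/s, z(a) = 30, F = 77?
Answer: 77/2330 ≈ 0.033047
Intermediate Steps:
R(A) = -12*A (R(A) = 3*(A + A*(-5)) = 3*(A - 5*A) = 3*(-4*A) = -12*A)
1/(b(F) + z(R(5))) = 1/(20/77 + 30) = 1/(2330/77) = 77/2330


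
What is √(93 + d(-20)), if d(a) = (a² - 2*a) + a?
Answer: 3*√57 ≈ 22.650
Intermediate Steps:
d(a) = a² - a
√(93 + d(-20)) = √(93 - 20*(-1 - 20)) = √(93 - 20*(-21)) = √(93 + 420) = √513 = 3*√57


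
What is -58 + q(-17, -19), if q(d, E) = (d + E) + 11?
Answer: -83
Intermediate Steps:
q(d, E) = 11 + E + d (q(d, E) = (E + d) + 11 = 11 + E + d)
-58 + q(-17, -19) = -58 + (11 - 19 - 17) = -58 - 25 = -83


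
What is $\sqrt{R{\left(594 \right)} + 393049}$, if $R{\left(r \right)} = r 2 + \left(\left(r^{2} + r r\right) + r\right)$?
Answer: $\sqrt{1100503} \approx 1049.0$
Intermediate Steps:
$R{\left(r \right)} = 2 r^{2} + 3 r$ ($R{\left(r \right)} = 2 r + \left(\left(r^{2} + r^{2}\right) + r\right) = 2 r + \left(2 r^{2} + r\right) = 2 r + \left(r + 2 r^{2}\right) = 2 r^{2} + 3 r$)
$\sqrt{R{\left(594 \right)} + 393049} = \sqrt{594 \left(3 + 2 \cdot 594\right) + 393049} = \sqrt{594 \left(3 + 1188\right) + 393049} = \sqrt{594 \cdot 1191 + 393049} = \sqrt{707454 + 393049} = \sqrt{1100503}$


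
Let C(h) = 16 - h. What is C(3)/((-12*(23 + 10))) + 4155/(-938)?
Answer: -828787/185724 ≈ -4.4625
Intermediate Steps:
C(3)/((-12*(23 + 10))) + 4155/(-938) = (16 - 1*3)/((-12*(23 + 10))) + 4155/(-938) = (16 - 3)/((-12*33)) + 4155*(-1/938) = 13/(-396) - 4155/938 = 13*(-1/396) - 4155/938 = -13/396 - 4155/938 = -828787/185724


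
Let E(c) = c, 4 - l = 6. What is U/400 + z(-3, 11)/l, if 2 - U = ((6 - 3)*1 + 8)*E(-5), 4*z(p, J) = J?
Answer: -493/400 ≈ -1.2325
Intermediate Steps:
l = -2 (l = 4 - 1*6 = 4 - 6 = -2)
z(p, J) = J/4
U = 57 (U = 2 - ((6 - 3)*1 + 8)*(-5) = 2 - (3*1 + 8)*(-5) = 2 - (3 + 8)*(-5) = 2 - 11*(-5) = 2 - 1*(-55) = 2 + 55 = 57)
U/400 + z(-3, 11)/l = 57/400 + ((1/4)*11)/(-2) = 57*(1/400) + (11/4)*(-1/2) = 57/400 - 11/8 = -493/400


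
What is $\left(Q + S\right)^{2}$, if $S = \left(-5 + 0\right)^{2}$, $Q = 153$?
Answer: $31684$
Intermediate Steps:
$S = 25$ ($S = \left(-5\right)^{2} = 25$)
$\left(Q + S\right)^{2} = \left(153 + 25\right)^{2} = 178^{2} = 31684$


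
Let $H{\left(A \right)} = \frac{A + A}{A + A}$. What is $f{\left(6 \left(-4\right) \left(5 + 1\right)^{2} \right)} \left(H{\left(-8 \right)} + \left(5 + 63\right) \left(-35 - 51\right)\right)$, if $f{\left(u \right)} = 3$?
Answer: $-17541$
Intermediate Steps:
$H{\left(A \right)} = 1$ ($H{\left(A \right)} = \frac{2 A}{2 A} = 2 A \frac{1}{2 A} = 1$)
$f{\left(6 \left(-4\right) \left(5 + 1\right)^{2} \right)} \left(H{\left(-8 \right)} + \left(5 + 63\right) \left(-35 - 51\right)\right) = 3 \left(1 + \left(5 + 63\right) \left(-35 - 51\right)\right) = 3 \left(1 + 68 \left(-86\right)\right) = 3 \left(1 - 5848\right) = 3 \left(-5847\right) = -17541$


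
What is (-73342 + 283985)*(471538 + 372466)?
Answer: 177783534572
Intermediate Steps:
(-73342 + 283985)*(471538 + 372466) = 210643*844004 = 177783534572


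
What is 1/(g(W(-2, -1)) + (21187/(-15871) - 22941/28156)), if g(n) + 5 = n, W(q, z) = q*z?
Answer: -446863876/2301229411 ≈ -0.19418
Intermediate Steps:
g(n) = -5 + n
1/(g(W(-2, -1)) + (21187/(-15871) - 22941/28156)) = 1/((-5 - 2*(-1)) + (21187/(-15871) - 22941/28156)) = 1/((-5 + 2) + (21187*(-1/15871) - 22941*1/28156)) = 1/(-3 + (-21187/15871 - 22941/28156)) = 1/(-3 - 960637783/446863876) = 1/(-2301229411/446863876) = -446863876/2301229411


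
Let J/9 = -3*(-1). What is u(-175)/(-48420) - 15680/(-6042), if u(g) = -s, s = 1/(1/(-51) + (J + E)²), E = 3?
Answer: 645327705973/248665176340 ≈ 2.5952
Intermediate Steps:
J = 27 (J = 9*(-3*(-1)) = 9*3 = 27)
s = 51/45899 (s = 1/(1/(-51) + (27 + 3)²) = 1/(-1/51 + 30²) = 1/(-1/51 + 900) = 1/(45899/51) = 51/45899 ≈ 0.0011111)
u(g) = -51/45899 (u(g) = -1*51/45899 = -51/45899)
u(-175)/(-48420) - 15680/(-6042) = -51/45899/(-48420) - 15680/(-6042) = -51/45899*(-1/48420) - 15680*(-1/6042) = 17/740809860 + 7840/3021 = 645327705973/248665176340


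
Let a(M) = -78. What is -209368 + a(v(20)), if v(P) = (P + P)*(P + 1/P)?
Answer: -209446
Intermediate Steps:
v(P) = 2*P*(P + 1/P) (v(P) = (2*P)*(P + 1/P) = 2*P*(P + 1/P))
-209368 + a(v(20)) = -209368 - 78 = -209446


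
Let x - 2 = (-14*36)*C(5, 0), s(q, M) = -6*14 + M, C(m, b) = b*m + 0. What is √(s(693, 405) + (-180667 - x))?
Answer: 2*I*√45087 ≈ 424.67*I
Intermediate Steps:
C(m, b) = b*m
s(q, M) = -84 + M
x = 2 (x = 2 + (-14*36)*(0*5) = 2 - 504*0 = 2 + 0 = 2)
√(s(693, 405) + (-180667 - x)) = √((-84 + 405) + (-180667 - 1*2)) = √(321 + (-180667 - 2)) = √(321 - 180669) = √(-180348) = 2*I*√45087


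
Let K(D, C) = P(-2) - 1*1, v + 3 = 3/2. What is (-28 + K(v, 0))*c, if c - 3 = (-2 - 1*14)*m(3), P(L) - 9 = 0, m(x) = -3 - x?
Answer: -1980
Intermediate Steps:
P(L) = 9 (P(L) = 9 + 0 = 9)
v = -3/2 (v = -3 + 3/2 = -3/2 ≈ -1.5000)
K(D, C) = 8 (K(D, C) = 9 - 1*1 = 9 - 1 = 8)
c = 99 (c = 3 + (-2 - 1*14)*(-3 - 1*3) = 3 + (-2 - 14)*(-3 - 3) = 3 - 16*(-6) = 3 + 96 = 99)
(-28 + K(v, 0))*c = (-28 + 8)*99 = -20*99 = -1980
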